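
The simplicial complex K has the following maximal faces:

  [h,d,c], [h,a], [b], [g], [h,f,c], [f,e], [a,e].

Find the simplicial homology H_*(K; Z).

H_0 ≅ Z^3,  H_1 ≅ Z,  H_2 = 0.

Order the vertices as a < b < c < d < e < f < g < h. Listing each simplex with vertices in this order, K has dimension 2 with simplices:

  0-simplices (8): a, b, c, d, e, f, g, h
  1-simplices (8): ae, ah, cd, cf, ch, dh, ef, fh
  2-simplices (2): cdh, cfh

Hence C_0 ≅ Z^8, C_1 ≅ Z^8, C_2 ≅ Z^2.

The boundary map ∂_1: C_1 → C_0 sends each edge [p,q] (with p < q) to q − p. For instance
  ∂cd = d − c.
The 8×8 boundary matrix has rank 5 and Smith normal form diag(1,1,1,1,1).

Boundary ∂_2: C_2 → C_1 acts by ∂[p,q,r] = [q,r] − [p,r] + [p,q]. For instance
  ∂cfh = fh − ch + cf,
  ∂cdh = dh − ch + cd.
As a 8×2 matrix over Z this has rank 2, with invariant factors (1,1).

Computing H_k = (kernel of ∂_k) / (image of ∂_{k+1}):

  H_0: rank C_0 − rank ∂_1 = 8 − 5 = 3, and the invariant factors of ∂_1 are all 1, so H_0 ≅ Z^3.
  H_1: rank ker ∂_1 − rank ∂_2 = (8 − 5) − 2 = 1, and the invariant factors of ∂_2 are all 1, so H_1 ≅ Z.
  H_2: rank ker ∂_2 − rank ∂_3 = (2 − 2) − 0 = 0, and there is no ∂_3, so H_2 ≅ 0.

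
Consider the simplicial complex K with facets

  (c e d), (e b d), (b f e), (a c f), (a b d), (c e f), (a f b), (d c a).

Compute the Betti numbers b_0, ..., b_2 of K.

b_0 = 1, b_1 = 0, b_2 = 1.

Fix the vertex order a < b < c < d < e < f and write every simplex with vertices in increasing order. Then dim K = 2 and the simplices of K are:

  0-simplices (6): a, b, c, d, e, f
  1-simplices (12): ab, ac, ad, af, bd, be, bf, cd, ce, cf, de, ef
  2-simplices (8): abd, abf, acd, acf, bde, bef, cde, cef

Hence C_0 ≅ Z^6, C_1 ≅ Z^12, C_2 ≅ Z^8.

∂_1: C_1 → C_0 maps an edge to its endpoints' difference, ∂[p,q] = q − p. For instance
  ∂af = f − a.
The 6×12 boundary matrix has rank 5 and Smith normal form diag(1,1,1,1,1).

∂_2: C_2 → C_1 sends each 2-simplex [p,q,r] to [q,r] − [p,r] + [p,q]. For instance
  ∂cef = ef − cf + ce,
  ∂abf = bf − af + ab.
The 12×8 boundary matrix has rank 7 and Smith normal form diag(1,1,1,1,1,1,1).

Reading off H_k = ker ∂_k / im ∂_{k+1}:

  H_0: rank C_0 − rank ∂_1 = 6 − 5 = 1, and the invariant factors of ∂_1 are all 1, so H_0 = Z.
  H_1: rank ker ∂_1 − rank ∂_2 = (12 − 5) − 7 = 0, and the invariant factors of ∂_2 are all 1, so H_1 = 0.
  H_2: rank ker ∂_2 − rank ∂_3 = (8 − 7) − 0 = 1, and there is no ∂_3, so H_2 = Z.

As a check, the Euler characteristic is 6 − 12 + 8 = 2, which agrees with 1 − 0 + 1 = 2.

Hence the Betti numbers are b_0 = 1, b_1 = 0, b_2 = 1.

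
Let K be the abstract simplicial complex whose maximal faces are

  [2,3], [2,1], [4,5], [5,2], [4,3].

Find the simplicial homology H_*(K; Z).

K has 5 vertices, 5 edges.
rank ∂_0 = 0, rank ∂_1 = 4 ⇒ b_0 = 5 − 0 − 4 = 1; all invariant factors of ∂_1 are 1 so no torsion. So H_0 ≅ Z.
rank ∂_1 = 4, rank ∂_2 = 0 ⇒ b_1 = 5 − 4 − 0 = 1. So H_1 ≅ Z.

H_0 ≅ Z,  H_1 ≅ Z.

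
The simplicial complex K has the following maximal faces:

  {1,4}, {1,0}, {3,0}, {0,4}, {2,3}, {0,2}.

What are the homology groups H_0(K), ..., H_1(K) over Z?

H_0 = Z,  H_1 = Z^2.

We work with the vertex ordering 0 < 1 < 2 < 3 < 4. The simplices of K, each written with vertices in increasing order, are:

  0-simplices (5): [0], [1], [2], [3], [4]
  1-simplices (6): [0,1], [0,2], [0,3], [0,4], [1,4], [2,3]

giving chain groups C_0 ≅ Z^5, C_1 ≅ Z^6.

Boundary ∂_1: C_1 → C_0 maps an edge to its endpoints' difference, ∂[p,q] = q − p. For instance
  ∂[1,4] = [4] − [1].
The resulting 5×6 matrix has rank 4, and its Smith normal form has invariant factors (1,1,1,1).

Computing H_k = (kernel of ∂_k) / (image of ∂_{k+1}):

  H_0: rank C_0 − rank ∂_1 = 5 − 4 = 1, and the invariant factors of ∂_1 are all 1, so H_0 = Z.
  H_1: rank ker ∂_1 − rank ∂_2 = (6 − 4) − 0 = 2, and there is no ∂_2, so H_1 = Z^2.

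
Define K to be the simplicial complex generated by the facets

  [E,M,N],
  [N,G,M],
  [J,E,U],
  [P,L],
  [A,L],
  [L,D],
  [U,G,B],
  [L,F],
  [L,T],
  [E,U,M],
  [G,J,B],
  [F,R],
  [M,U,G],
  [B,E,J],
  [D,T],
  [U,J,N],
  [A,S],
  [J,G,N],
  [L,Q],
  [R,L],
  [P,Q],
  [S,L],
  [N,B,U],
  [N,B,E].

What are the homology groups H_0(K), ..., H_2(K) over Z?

H_0 = Z^2,  H_1 = Z^4 ⊕ Z/2Z,  H_2 = 0.

We work with the vertex ordering A < B < D < E < F < G < J < L < M < N < P < Q < R < S < T < U. The simplices of K, each written with vertices in increasing order, are:

  0-simplices (16): A, B, D, E, F, G, J, L, M, N, P, Q, R, S, T, U
  1-simplices (30): AL, AS, BE, BG, BJ, BN, BU, DL, DT, EJ, EM, EN, EU, FL, FR, GJ, GM, GN, GU, JN, JU, LP, LQ, LR, LS, LT, MN, MU, NU, PQ
  2-simplices (12): BEJ, BEN, BGJ, BGU, BNU, EJU, EMN, EMU, GJN, GMN, GMU, JNU

Hence C_0 ≅ Z^16, C_1 ≅ Z^30, C_2 ≅ Z^12.

Boundary ∂_1: C_1 → C_0 maps an edge to its endpoints' difference, ∂[p,q] = q − p. For instance
  ∂BG = G − B.
This gives a 16×30 integer matrix of rank 14; reducing to Smith normal form yields diagonal entries (1,1,1,1,1,1,1,1,1,1,1,1,1,1).

The boundary map ∂_2: C_2 → C_1 acts by ∂[p,q,r] = [q,r] − [p,r] + [p,q]. For instance
  ∂EJU = JU − EU + EJ,
  ∂GMN = MN − GN + GM.
This gives a 30×12 integer matrix of rank 12; reducing to Smith normal form yields diagonal entries (1,1,1,1,1,1,1,1,1,1,1,2).

Now H_k = ker ∂_k / im ∂_{k+1}, so:

  H_0: rank C_0 − rank ∂_1 = 16 − 14 = 2, and the invariant factors of ∂_1 are all 1, so H_0 ≅ Z^2.
  H_1: rank ker ∂_1 − rank ∂_2 = (30 − 14) − 12 = 4, and ∂_2 has invariant factor 2 > 1, so H_1 ≅ Z^4 ⊕ Z/2Z.
  H_2: rank ker ∂_2 − rank ∂_3 = (12 − 12) − 0 = 0, and there is no ∂_3, so H_2 ≅ 0.

(K is a triangulation of the disjoint union of a wedge of 4 circles and the real projective plane RP^2.)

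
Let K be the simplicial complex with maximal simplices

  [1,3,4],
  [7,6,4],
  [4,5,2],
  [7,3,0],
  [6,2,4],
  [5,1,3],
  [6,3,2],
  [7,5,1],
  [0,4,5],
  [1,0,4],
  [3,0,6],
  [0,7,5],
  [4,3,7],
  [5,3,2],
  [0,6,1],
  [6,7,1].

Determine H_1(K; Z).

Fix the vertex order 0 < 1 < 2 < 3 < 4 < 5 < 6 < 7 and write every simplex with vertices in increasing order. Then dim K = 2 and the simplices of K are:

  0-simplices (8): [0], [1], [2], [3], [4], [5], [6], [7]
  1-simplices (24): (24 of them)
  2-simplices (16): [0,1,4], [0,1,6], [0,3,6], [0,3,7], [0,4,5], [0,5,7], [1,3,4], [1,3,5], [1,5,7], [1,6,7], [2,3,5], [2,3,6], [2,4,5], [2,4,6], [3,4,7], [4,6,7]

giving chain groups C_0 ≅ Z^8, C_1 ≅ Z^24, C_2 ≅ Z^16.

Boundary ∂_1: C_1 → C_0 sends each edge [p,q] (with p < q) to q − p.
This gives a 8×24 integer matrix of rank 7; reducing to Smith normal form yields diagonal entries (1,1,1,1,1,1,1).

∂_2: C_2 → C_1 maps a triangle to the signed sum of its edges. For instance
  ∂[0,3,7] = [3,7] − [0,7] + [0,3],
  ∂[0,1,6] = [1,6] − [0,6] + [0,1].
The resulting 24×16 matrix has rank 15, and its Smith normal form has invariant factors (1,1,1,1,1,1,1,1,1,1,1,1,1,1,1).

Reading off H_k = ker ∂_k / im ∂_{k+1}:

  H_1: rank ker ∂_1 − rank ∂_2 = (24 − 7) − 15 = 2, and the invariant factors of ∂_2 are all 1, so H_1 ≅ Z^2.

H_1 ≅ Z^2.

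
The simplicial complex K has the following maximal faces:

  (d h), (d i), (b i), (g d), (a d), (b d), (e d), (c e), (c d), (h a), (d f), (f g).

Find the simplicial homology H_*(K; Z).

We work with the vertex ordering a < b < c < d < e < f < g < h < i. The simplices of K, each written with vertices in increasing order, are:

  0-simplices (9): a, b, c, d, e, f, g, h, i
  1-simplices (12): ad, ah, bd, bi, cd, ce, de, df, dg, dh, di, fg

giving chain groups C_0 ≅ Z^9, C_1 ≅ Z^12.

The boundary map ∂_1: C_1 → C_0 maps an edge to its endpoints' difference, ∂[p,q] = q − p.
The resulting 9×12 matrix has rank 8, and its Smith normal form has invariant factors (1,1,1,1,1,1,1,1).

Computing H_k = (kernel of ∂_k) / (image of ∂_{k+1}):

  H_0: rank C_0 − rank ∂_1 = 9 − 8 = 1, and the invariant factors of ∂_1 are all 1, so H_0 ≅ Z.
  H_1: rank ker ∂_1 − rank ∂_2 = (12 − 8) − 0 = 4, and there is no ∂_2, so H_1 ≅ Z^4.

(K is a triangulation of a wedge of 4 circles.)

H_0 = Z,  H_1 = Z^4.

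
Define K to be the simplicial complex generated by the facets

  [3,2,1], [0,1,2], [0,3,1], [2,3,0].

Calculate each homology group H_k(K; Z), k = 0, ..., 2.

Fix the vertex order 0 < 1 < 2 < 3 and write every simplex with vertices in increasing order. Then dim K = 2 and the simplices of K are:

  0-simplices (4): [0], [1], [2], [3]
  1-simplices (6): [0,1], [0,2], [0,3], [1,2], [1,3], [2,3]
  2-simplices (4): [0,1,2], [0,1,3], [0,2,3], [1,2,3]

giving chain groups C_0 ≅ Z^4, C_1 ≅ Z^6, C_2 ≅ Z^4.

∂_1: C_1 → C_0 maps an edge to its endpoints' difference, ∂[p,q] = q − p. For instance
  ∂[0,3] = [3] − [0].
This gives a 4×6 integer matrix of rank 3; reducing to Smith normal form yields diagonal entries (1,1,1).

∂_2: C_2 → C_1 sends each 2-simplex [p,q,r] to [q,r] − [p,r] + [p,q]. For instance
  ∂[0,1,2] = [1,2] − [0,2] + [0,1],
  ∂[0,2,3] = [2,3] − [0,3] + [0,2].
The resulting 6×4 matrix has rank 3, and its Smith normal form has invariant factors (1,1,1).

From H_k ≅ ker(∂_k) / im(∂_{k+1}) we obtain:

  H_0: rank C_0 − rank ∂_1 = 4 − 3 = 1, and the invariant factors of ∂_1 are all 1, so H_0 ≅ Z.
  H_1: rank ker ∂_1 − rank ∂_2 = (6 − 3) − 3 = 0, and the invariant factors of ∂_2 are all 1, so H_1 ≅ 0.
  H_2: rank ker ∂_2 − rank ∂_3 = (4 − 3) − 0 = 1, and there is no ∂_3, so H_2 ≅ Z.

As a check, the Euler characteristic is 4 − 6 + 4 = 2, which agrees with 1 − 0 + 1 = 2.
(K is a triangulation of the 2-sphere S^2.)

H_0 = Z,  H_1 = 0,  H_2 = Z.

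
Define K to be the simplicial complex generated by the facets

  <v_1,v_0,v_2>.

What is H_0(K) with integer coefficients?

We work with the vertex ordering v_0 < v_1 < v_2. The simplices of K, each written with vertices in increasing order, are:

  0-simplices (3): [v_0], [v_1], [v_2]
  1-simplices (3): [v_0,v_1], [v_0,v_2], [v_1,v_2]
  2-simplices (1): [v_0,v_1,v_2]

giving chain groups C_0 ≅ Z^3, C_1 ≅ Z^3, C_2 ≅ Z^1.

∂_1: C_1 → C_0 is given by ∂[p,q] = [q] − [p]. For instance
  ∂[v_1,v_2] = [v_2] − [v_1].
This gives a 3×3 integer matrix of rank 2; reducing to Smith normal form yields diagonal entries (1,1).

The boundary map ∂_2: C_2 → C_1 sends each 2-simplex [p,q,r] to [q,r] − [p,r] + [p,q]. For instance
  ∂[v_0,v_1,v_2] = [v_1,v_2] − [v_0,v_2] + [v_0,v_1].
As a 3×1 matrix over Z this has rank 1, with invariant factors (1).

Reading off H_k = ker ∂_k / im ∂_{k+1}:

  H_0: rank C_0 − rank ∂_1 = 3 − 2 = 1, and the invariant factors of ∂_1 are all 1, so H_0 ≅ Z.

(K is a triangulation of the 2-simplex.)

H_0 ≅ Z.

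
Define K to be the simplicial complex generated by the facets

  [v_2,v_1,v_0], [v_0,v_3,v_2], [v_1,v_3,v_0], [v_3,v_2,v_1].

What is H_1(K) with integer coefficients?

K has 4 vertices, 6 edges, 4 triangles.
rank ∂_1 = 3, rank ∂_2 = 3 ⇒ b_1 = 6 − 3 − 3 = 0; all invariant factors of ∂_2 are 1 so no torsion. So H_1 ≅ 0.

H_1 ≅ 0.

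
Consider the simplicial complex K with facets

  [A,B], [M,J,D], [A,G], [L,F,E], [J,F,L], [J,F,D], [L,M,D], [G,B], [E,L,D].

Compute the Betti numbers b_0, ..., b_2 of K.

b_0 = 2, b_1 = 2, b_2 = 0.

Order the vertices as A < B < D < E < F < G < J < L < M. Listing each simplex with vertices in this order, K has dimension 2 with simplices:

  0-simplices (9): A, B, D, E, F, G, J, L, M
  1-simplices (15): AB, AG, BG, DE, DF, DJ, DL, DM, EF, EL, FJ, FL, JL, JM, LM
  2-simplices (6): DEL, DFJ, DJM, DLM, EFL, FJL

giving chain groups C_0 ≅ Z^9, C_1 ≅ Z^15, C_2 ≅ Z^6.

Boundary ∂_1: C_1 → C_0 sends each edge [p,q] (with p < q) to q − p. For instance
  ∂JM = M − J.
This gives a 9×15 integer matrix of rank 7; reducing to Smith normal form yields diagonal entries (1,1,1,1,1,1,1).

∂_2: C_2 → C_1 maps a triangle to the signed sum of its edges. For instance
  ∂DEL = EL − DL + DE,
  ∂EFL = FL − EL + EF.
This gives a 15×6 integer matrix of rank 6; reducing to Smith normal form yields diagonal entries (1,1,1,1,1,1).

Computing H_k = (kernel of ∂_k) / (image of ∂_{k+1}):

  H_0: rank C_0 − rank ∂_1 = 9 − 7 = 2, and the invariant factors of ∂_1 are all 1, so H_0 ≅ Z^2.
  H_1: rank ker ∂_1 − rank ∂_2 = (15 − 7) − 6 = 2, and the invariant factors of ∂_2 are all 1, so H_1 ≅ Z^2.
  H_2: rank ker ∂_2 − rank ∂_3 = (6 − 6) − 0 = 0, and there is no ∂_3, so H_2 ≅ 0.

(K is a triangulation of the disjoint union of the circle S^1 and the cylinder S^1 x I.)

Hence the Betti numbers are b_0 = 2, b_1 = 2, b_2 = 0.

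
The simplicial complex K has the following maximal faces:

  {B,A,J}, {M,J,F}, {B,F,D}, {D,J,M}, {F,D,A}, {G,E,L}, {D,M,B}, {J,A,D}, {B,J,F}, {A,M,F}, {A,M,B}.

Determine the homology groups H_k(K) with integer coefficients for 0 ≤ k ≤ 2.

H_0 ≅ Z^2,  H_1 ≅ Z/2,  H_2 = 0.

Fix the vertex order A < B < D < E < F < G < J < L < M and write every simplex with vertices in increasing order. Then dim K = 2 and the simplices of K are:

  0-simplices (9): A, B, D, E, F, G, J, L, M
  1-simplices (18): AB, AD, AF, AJ, AM, BD, BF, BJ, BM, DF, DJ, DM, EG, EL, FJ, FM, GL, JM
  2-simplices (11): ABJ, ABM, ADF, ADJ, AFM, BDF, BDM, BFJ, DJM, EGL, FJM

Hence C_0 ≅ Z^9, C_1 ≅ Z^18, C_2 ≅ Z^11.

∂_1: C_1 → C_0 is given by ∂[p,q] = [q] − [p].
As a 9×18 matrix over Z this has rank 7, with invariant factors (1,1,1,1,1,1,1).

The boundary map ∂_2: C_2 → C_1 maps a triangle to the signed sum of its edges. For instance
  ∂BFJ = FJ − BJ + BF,
  ∂BDF = DF − BF + BD.
The 18×11 boundary matrix has rank 11 and Smith normal form diag(1,1,1,1,1,1,1,1,1,1,2).

Now H_k = ker ∂_k / im ∂_{k+1}, so:

  H_0: rank C_0 − rank ∂_1 = 9 − 7 = 2, and the invariant factors of ∂_1 are all 1, so H_0 = Z^2.
  H_1: rank ker ∂_1 − rank ∂_2 = (18 − 7) − 11 = 0, and ∂_2 has invariant factor 2 > 1, so H_1 = Z/2.
  H_2: rank ker ∂_2 − rank ∂_3 = (11 − 11) − 0 = 0, and there is no ∂_3, so H_2 = 0.

As a check, the Euler characteristic is 9 − 18 + 11 = 2, which agrees with 2 − 0 + 0 = 2.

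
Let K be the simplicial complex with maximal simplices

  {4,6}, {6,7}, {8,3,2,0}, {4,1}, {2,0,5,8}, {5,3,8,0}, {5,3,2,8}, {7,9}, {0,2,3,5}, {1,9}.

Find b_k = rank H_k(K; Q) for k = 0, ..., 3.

b_0 = 2, b_1 = 1, b_2 = 0, b_3 = 1.

Order the vertices as 0 < 1 < 2 < 3 < 4 < 5 < 6 < 7 < 8 < 9. Listing each simplex with vertices in this order, K has dimension 3 with simplices:

  0-simplices (10): [0], [1], [2], [3], [4], [5], [6], [7], [8], [9]
  1-simplices (15): [0,2], [0,3], [0,5], [0,8], [1,4], [1,9], [2,3], [2,5], [2,8], [3,5], [3,8], [4,6], [5,8], [6,7], [7,9]
  2-simplices (10): [0,2,3], [0,2,5], [0,2,8], [0,3,5], [0,3,8], [0,5,8], [2,3,5], [2,3,8], [2,5,8], [3,5,8]
  3-simplices (5): [0,2,3,5], [0,2,3,8], [0,2,5,8], [0,3,5,8], [2,3,5,8]

giving chain groups C_0 ≅ Z^10, C_1 ≅ Z^15, C_2 ≅ Z^10, C_3 ≅ Z^5.

∂_1: C_1 → C_0 sends each edge [p,q] (with p < q) to q − p. For instance
  ∂[4,6] = [6] − [4].
The 10×15 boundary matrix has rank 8 and Smith normal form diag(1,1,1,1,1,1,1,1).

The boundary map ∂_2: C_2 → C_1 acts by ∂[p,q,r] = [q,r] − [p,r] + [p,q]. For instance
  ∂[0,2,5] = [2,5] − [0,5] + [0,2],
  ∂[2,3,5] = [3,5] − [2,5] + [2,3].
The resulting 15×10 matrix has rank 6, and its Smith normal form has invariant factors (1,1,1,1,1,1).

Boundary ∂_3: C_3 → C_2 sends each 3-simplex σ to the alternating sum Σ_i (−1)^i (σ with its i-th vertex removed). For instance
  ∂[0,2,3,5] = [2,3,5] − [0,3,5] + [0,2,5] − [0,2,3],
  ∂[0,3,5,8] = [3,5,8] − [0,5,8] + [0,3,8] − [0,3,5].
The resulting 10×5 matrix has rank 4, and its Smith normal form has invariant factors (1,1,1,1).

Now H_k = ker ∂_k / im ∂_{k+1}, so:

  H_0: rank C_0 − rank ∂_1 = 10 − 8 = 2, and the invariant factors of ∂_1 are all 1, so H_0 = Z^2.
  H_1: rank ker ∂_1 − rank ∂_2 = (15 − 8) − 6 = 1, and the invariant factors of ∂_2 are all 1, so H_1 = Z.
  H_2: rank ker ∂_2 − rank ∂_3 = (10 − 6) − 4 = 0, and the invariant factors of ∂_3 are all 1, so H_2 = 0.
  H_3: rank ker ∂_3 − rank ∂_4 = (5 − 4) − 0 = 1, and there is no ∂_4, so H_3 = Z.

(K is a triangulation of the disjoint union of the 3-sphere S^3 and the circle S^1.)

Hence the Betti numbers are b_0 = 2, b_1 = 1, b_2 = 0, b_3 = 1.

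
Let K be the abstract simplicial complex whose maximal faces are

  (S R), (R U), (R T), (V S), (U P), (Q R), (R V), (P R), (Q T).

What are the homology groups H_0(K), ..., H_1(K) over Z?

Fix the vertex order P < Q < R < S < T < U < V and write every simplex with vertices in increasing order. Then dim K = 1 and the simplices of K are:

  0-simplices (7): P, Q, R, S, T, U, V
  1-simplices (9): PR, PU, QR, QT, RS, RT, RU, RV, SV

Hence C_0 ≅ Z^7, C_1 ≅ Z^9.

∂_1: C_1 → C_0 sends each edge [p,q] (with p < q) to q − p.
The resulting 7×9 matrix has rank 6, and its Smith normal form has invariant factors (1,1,1,1,1,1).

Reading off H_k = ker ∂_k / im ∂_{k+1}:

  H_0: rank C_0 − rank ∂_1 = 7 − 6 = 1, and the invariant factors of ∂_1 are all 1, so H_0 = Z.
  H_1: rank ker ∂_1 − rank ∂_2 = (9 − 6) − 0 = 3, and there is no ∂_2, so H_1 = Z^3.

As a check, the Euler characteristic is 7 − 9 = -2, which agrees with 1 − 3 = -2.

H_0 = Z,  H_1 = Z^3.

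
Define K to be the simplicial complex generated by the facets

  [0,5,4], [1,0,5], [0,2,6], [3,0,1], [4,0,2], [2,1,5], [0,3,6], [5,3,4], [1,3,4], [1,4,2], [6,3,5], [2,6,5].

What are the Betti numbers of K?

b_0 = 1, b_1 = 0, b_2 = 0.

Order the vertices as 0 < 1 < 2 < 3 < 4 < 5 < 6. Listing each simplex with vertices in this order, K has dimension 2 with simplices:

  0-simplices (7): [0], [1], [2], [3], [4], [5], [6]
  1-simplices (18): [0,1], [0,2], [0,3], [0,4], [0,5], [0,6], [1,2], [1,3], [1,4], [1,5], [2,4], [2,5], [2,6], [3,4], [3,5], [3,6], [4,5], [5,6]
  2-simplices (12): [0,1,3], [0,1,5], [0,2,4], [0,2,6], [0,3,6], [0,4,5], [1,2,4], [1,2,5], [1,3,4], [2,5,6], [3,4,5], [3,5,6]

giving chain groups C_0 ≅ Z^7, C_1 ≅ Z^18, C_2 ≅ Z^12.

Boundary ∂_1: C_1 → C_0 sends each edge [p,q] (with p < q) to q − p.
This gives a 7×18 integer matrix of rank 6; reducing to Smith normal form yields diagonal entries (1,1,1,1,1,1).

∂_2: C_2 → C_1 sends each 2-simplex [p,q,r] to [q,r] − [p,r] + [p,q]. For instance
  ∂[1,3,4] = [3,4] − [1,4] + [1,3],
  ∂[0,4,5] = [4,5] − [0,5] + [0,4].
This gives a 18×12 integer matrix of rank 12; reducing to Smith normal form yields diagonal entries (1,1,1,1,1,1,1,1,1,1,1,2).

Computing H_k = (kernel of ∂_k) / (image of ∂_{k+1}):

  H_0: rank C_0 − rank ∂_1 = 7 − 6 = 1, and the invariant factors of ∂_1 are all 1, so H_0 = Z.
  H_1: rank ker ∂_1 − rank ∂_2 = (18 − 6) − 12 = 0, and ∂_2 has invariant factor 2 > 1, so H_1 = Z/2Z.
  H_2: rank ker ∂_2 − rank ∂_3 = (12 − 12) − 0 = 0, and there is no ∂_3, so H_2 = 0.

(K is a triangulation of the real projective plane RP^2.)

Hence the Betti numbers are b_0 = 1, b_1 = 0, b_2 = 0.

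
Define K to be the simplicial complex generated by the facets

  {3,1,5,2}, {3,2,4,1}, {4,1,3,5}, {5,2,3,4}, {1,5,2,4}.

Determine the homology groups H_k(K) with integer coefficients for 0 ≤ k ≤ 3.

H_0 = Z,  H_1 = 0,  H_2 = 0,  H_3 = Z.

Take the total order 1 < 2 < 3 < 4 < 5 on the vertex set. Then K (dimension 3) consists of the simplices:

  0-simplices (5): [1], [2], [3], [4], [5]
  1-simplices (10): [1,2], [1,3], [1,4], [1,5], [2,3], [2,4], [2,5], [3,4], [3,5], [4,5]
  2-simplices (10): [1,2,3], [1,2,4], [1,2,5], [1,3,4], [1,3,5], [1,4,5], [2,3,4], [2,3,5], [2,4,5], [3,4,5]
  3-simplices (5): [1,2,3,4], [1,2,3,5], [1,2,4,5], [1,3,4,5], [2,3,4,5]

Hence C_0 ≅ Z^5, C_1 ≅ Z^10, C_2 ≅ Z^10, C_3 ≅ Z^5.

Boundary ∂_1: C_1 → C_0 maps an edge to its endpoints' difference, ∂[p,q] = q − p.
The 5×10 boundary matrix has rank 4 and Smith normal form diag(1,1,1,1).

Boundary ∂_2: C_2 → C_1 sends each 2-simplex [p,q,r] to [q,r] − [p,r] + [p,q]. For instance
  ∂[3,4,5] = [4,5] − [3,5] + [3,4],
  ∂[2,3,5] = [3,5] − [2,5] + [2,3].
As a 10×10 matrix over Z this has rank 6, with invariant factors (1,1,1,1,1,1).

The boundary map ∂_3: C_3 → C_2 sends each 3-simplex σ to the alternating sum Σ_i (−1)^i (σ with its i-th vertex removed). For instance
  ∂[1,2,3,4] = [2,3,4] − [1,3,4] + [1,2,4] − [1,2,3],
  ∂[1,2,4,5] = [2,4,5] − [1,4,5] + [1,2,5] − [1,2,4].
As a 10×5 matrix over Z this has rank 4, with invariant factors (1,1,1,1).

Computing H_k = (kernel of ∂_k) / (image of ∂_{k+1}):

  H_0: rank C_0 − rank ∂_1 = 5 − 4 = 1, and the invariant factors of ∂_1 are all 1, so H_0 = Z.
  H_1: rank ker ∂_1 − rank ∂_2 = (10 − 4) − 6 = 0, and the invariant factors of ∂_2 are all 1, so H_1 = 0.
  H_2: rank ker ∂_2 − rank ∂_3 = (10 − 6) − 4 = 0, and the invariant factors of ∂_3 are all 1, so H_2 = 0.
  H_3: rank ker ∂_3 − rank ∂_4 = (5 − 4) − 0 = 1, and there is no ∂_4, so H_3 = Z.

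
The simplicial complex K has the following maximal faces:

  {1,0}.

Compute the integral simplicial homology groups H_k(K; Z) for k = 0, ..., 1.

Order the vertices as 0 < 1. Listing each simplex with vertices in this order, K has dimension 1 with simplices:

  0-simplices (2): [0], [1]
  1-simplices (1): [0,1]

giving chain groups C_0 ≅ Z^2, C_1 ≅ Z^1.

Boundary ∂_1: C_1 → C_0 sends each edge [p,q] (with p < q) to q − p.
The resulting 2×1 matrix has rank 1, and its Smith normal form has invariant factors (1).

Reading off H_k = ker ∂_k / im ∂_{k+1}:

  H_0: rank C_0 − rank ∂_1 = 2 − 1 = 1, and the invariant factors of ∂_1 are all 1, so H_0 ≅ Z.
  H_1: rank ker ∂_1 − rank ∂_2 = (1 − 1) − 0 = 0, and there is no ∂_2, so H_1 ≅ 0.

(K is a triangulation of the 1-simplex.)

H_0 = Z,  H_1 = 0.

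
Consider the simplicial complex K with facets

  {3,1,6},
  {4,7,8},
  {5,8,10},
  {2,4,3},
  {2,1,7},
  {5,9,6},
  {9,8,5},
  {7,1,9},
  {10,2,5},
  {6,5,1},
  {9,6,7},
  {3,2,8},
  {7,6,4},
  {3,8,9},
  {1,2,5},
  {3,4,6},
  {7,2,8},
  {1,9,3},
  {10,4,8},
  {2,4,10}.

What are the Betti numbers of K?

b_0 = 1, b_1 = 1, b_2 = 0.

We work with the vertex ordering 1 < 2 < 3 < 4 < 5 < 6 < 7 < 8 < 9 < 10. The simplices of K, each written with vertices in increasing order, are:

  0-simplices (10): [1], [2], [3], [4], [5], [6], [7], [8], [9], [10]
  1-simplices (30): (30 of them)
  2-simplices (20): (20 of them)

giving chain groups C_0 ≅ Z^10, C_1 ≅ Z^30, C_2 ≅ Z^20.

The boundary map ∂_1: C_1 → C_0 sends each edge [p,q] (with p < q) to q − p. For instance
  ∂[2,5] = [5] − [2].
This gives a 10×30 integer matrix of rank 9; reducing to Smith normal form yields diagonal entries (1,1,1,1,1,1,1,1,1).

∂_2: C_2 → C_1 sends each 2-simplex [p,q,r] to [q,r] − [p,r] + [p,q]. For instance
  ∂[2,4,10] = [4,10] − [2,10] + [2,4],
  ∂[1,7,9] = [7,9] − [1,9] + [1,7].
This gives a 30×20 integer matrix of rank 20; reducing to Smith normal form yields diagonal entries (1,1,1,1,1,1,1,1,1,1,1,1,1,1,1,1,1,1,1,2).

Reading off H_k = ker ∂_k / im ∂_{k+1}:

  H_0: rank C_0 − rank ∂_1 = 10 − 9 = 1, and the invariant factors of ∂_1 are all 1, so H_0 = Z.
  H_1: rank ker ∂_1 − rank ∂_2 = (30 − 9) − 20 = 1, and ∂_2 has invariant factor 2 > 1, so H_1 = Z × Z/2.
  H_2: rank ker ∂_2 − rank ∂_3 = (20 − 20) − 0 = 0, and there is no ∂_3, so H_2 = 0.

(K is a triangulation of the Klein bottle.)

Hence the Betti numbers are b_0 = 1, b_1 = 1, b_2 = 0.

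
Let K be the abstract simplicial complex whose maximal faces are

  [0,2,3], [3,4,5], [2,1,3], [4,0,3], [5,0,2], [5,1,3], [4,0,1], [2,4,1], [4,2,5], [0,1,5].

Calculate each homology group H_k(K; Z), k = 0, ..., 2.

H_0 = Z,  H_1 = Z/2Z,  H_2 = 0.

K has 6 vertices, 15 edges, 10 triangles.
rank ∂_0 = 0, rank ∂_1 = 5 ⇒ b_0 = 6 − 0 − 5 = 1; all invariant factors of ∂_1 are 1 so no torsion. So H_0 ≅ Z.
rank ∂_1 = 5, rank ∂_2 = 10 ⇒ b_1 = 15 − 5 − 10 = 0; ∂_2 has invariant factor(s) [2] giving torsion. So H_1 ≅ Z/2Z.
rank ∂_2 = 10, rank ∂_3 = 0 ⇒ b_2 = 10 − 10 − 0 = 0. So H_2 ≅ 0.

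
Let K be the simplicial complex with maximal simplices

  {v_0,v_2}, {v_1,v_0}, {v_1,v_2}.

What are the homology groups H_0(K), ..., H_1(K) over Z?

Fix the vertex order v_0 < v_1 < v_2 and write every simplex with vertices in increasing order. Then dim K = 1 and the simplices of K are:

  0-simplices (3): [v_0], [v_1], [v_2]
  1-simplices (3): [v_0,v_1], [v_0,v_2], [v_1,v_2]

giving chain groups C_0 ≅ Z^3, C_1 ≅ Z^3.

Boundary ∂_1: C_1 → C_0 is given by ∂[p,q] = [q] − [p]. For instance
  ∂[v_1,v_2] = [v_2] − [v_1].
This gives a 3×3 integer matrix of rank 2; reducing to Smith normal form yields diagonal entries (1,1).

From H_k ≅ ker(∂_k) / im(∂_{k+1}) we obtain:

  H_0: rank C_0 − rank ∂_1 = 3 − 2 = 1, and the invariant factors of ∂_1 are all 1, so H_0 ≅ Z.
  H_1: rank ker ∂_1 − rank ∂_2 = (3 − 2) − 0 = 1, and there is no ∂_2, so H_1 ≅ Z.

As a check, the Euler characteristic is 3 − 3 = 0, which agrees with 1 − 1 = 0.

H_0 = Z,  H_1 = Z.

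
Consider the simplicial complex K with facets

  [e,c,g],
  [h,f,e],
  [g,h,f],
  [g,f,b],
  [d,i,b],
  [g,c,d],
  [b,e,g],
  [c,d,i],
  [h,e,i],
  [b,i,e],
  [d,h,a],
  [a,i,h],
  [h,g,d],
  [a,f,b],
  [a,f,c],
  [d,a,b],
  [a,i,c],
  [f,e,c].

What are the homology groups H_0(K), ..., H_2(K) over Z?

Take the total order a < b < c < d < e < f < g < h < i on the vertex set. Then K (dimension 2) consists of the simplices:

  0-simplices (9): a, b, c, d, e, f, g, h, i
  1-simplices (27): ab, ac, ad, af, ah, ai, bd, be, bf, bg, bi, cd, ce, cf, cg, ci, dg, dh, di, ef, eg, eh, ei, fg, fh, gh, hi
  2-simplices (18): abd, abf, acf, aci, adh, ahi, bdi, beg, bei, bfg, cdg, cdi, cef, ceg, dgh, efh, ehi, fgh

so the chain groups are C_0 ≅ Z^9, C_1 ≅ Z^27, C_2 ≅ Z^18.

∂_1: C_1 → C_0 is given by ∂[p,q] = [q] − [p].
The 9×27 boundary matrix has rank 8 and Smith normal form diag(1,1,1,1,1,1,1,1).

Boundary ∂_2: C_2 → C_1 maps a triangle to the signed sum of its edges. For instance
  ∂abf = bf − af + ab,
  ∂beg = eg − bg + be.
As a 27×18 matrix over Z this has rank 18, with invariant factors (1,1,1,1,1,1,1,1,1,1,1,1,1,1,1,1,1,2).

Computing H_k = (kernel of ∂_k) / (image of ∂_{k+1}):

  H_0: rank C_0 − rank ∂_1 = 9 − 8 = 1, and the invariant factors of ∂_1 are all 1, so H_0 = Z.
  H_1: rank ker ∂_1 − rank ∂_2 = (27 − 8) − 18 = 1, and ∂_2 has invariant factor 2 > 1, so H_1 = Z ⊕ Z_2.
  H_2: rank ker ∂_2 − rank ∂_3 = (18 − 18) − 0 = 0, and there is no ∂_3, so H_2 = 0.

H_0 ≅ Z,  H_1 ≅ Z ⊕ Z_2,  H_2 = 0.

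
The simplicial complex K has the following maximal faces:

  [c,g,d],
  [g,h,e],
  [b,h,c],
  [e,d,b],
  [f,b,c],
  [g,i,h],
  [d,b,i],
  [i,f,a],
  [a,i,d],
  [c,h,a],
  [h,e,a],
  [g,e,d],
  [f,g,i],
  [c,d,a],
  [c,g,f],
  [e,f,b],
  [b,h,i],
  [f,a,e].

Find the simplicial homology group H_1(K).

H_1 = Z^2.

Order the vertices as a < b < c < d < e < f < g < h < i. Listing each simplex with vertices in this order, K has dimension 2 with simplices:

  0-simplices (9): a, b, c, d, e, f, g, h, i
  1-simplices (27): ac, ad, ae, af, ah, ai, bc, bd, be, bf, bh, bi, cd, cf, cg, ch, de, dg, di, ef, eg, eh, fg, fi, gh, gi, hi
  2-simplices (18): acd, ach, adi, aef, aeh, afi, bcf, bch, bde, bdi, bef, bhi, cdg, cfg, deg, egh, fgi, ghi

giving chain groups C_0 ≅ Z^9, C_1 ≅ Z^27, C_2 ≅ Z^18.

∂_1: C_1 → C_0 maps an edge to its endpoints' difference, ∂[p,q] = q − p. For instance
  ∂cf = f − c.
As a 9×27 matrix over Z this has rank 8, with invariant factors (1,1,1,1,1,1,1,1).

The boundary map ∂_2: C_2 → C_1 maps a triangle to the signed sum of its edges. For instance
  ∂fgi = gi − fi + fg,
  ∂bde = de − be + bd.
As a 27×18 matrix over Z this has rank 17, with invariant factors (1,1,1,1,1,1,1,1,1,1,1,1,1,1,1,1,1).

From H_k ≅ ker(∂_k) / im(∂_{k+1}) we obtain:

  H_1: rank ker ∂_1 − rank ∂_2 = (27 − 8) − 17 = 2, and the invariant factors of ∂_2 are all 1, so H_1 = Z^2.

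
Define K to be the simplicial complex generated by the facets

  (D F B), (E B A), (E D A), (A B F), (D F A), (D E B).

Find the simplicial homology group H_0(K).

Order the vertices as A < B < D < E < F. Listing each simplex with vertices in this order, K has dimension 2 with simplices:

  0-simplices (5): A, B, D, E, F
  1-simplices (9): AB, AD, AE, AF, BD, BE, BF, DE, DF
  2-simplices (6): ABE, ABF, ADE, ADF, BDE, BDF

Hence C_0 ≅ Z^5, C_1 ≅ Z^9, C_2 ≅ Z^6.

The boundary map ∂_1: C_1 → C_0 maps an edge to its endpoints' difference, ∂[p,q] = q − p. For instance
  ∂AE = E − A.
As a 5×9 matrix over Z this has rank 4, with invariant factors (1,1,1,1).

Boundary ∂_2: C_2 → C_1 sends each 2-simplex [p,q,r] to [q,r] − [p,r] + [p,q]. For instance
  ∂ABF = BF − AF + AB,
  ∂BDF = DF − BF + BD.
As a 9×6 matrix over Z this has rank 5, with invariant factors (1,1,1,1,1).

Reading off H_k = ker ∂_k / im ∂_{k+1}:

  H_0: rank C_0 − rank ∂_1 = 5 − 4 = 1, and the invariant factors of ∂_1 are all 1, so H_0 = Z.

H_0 ≅ Z.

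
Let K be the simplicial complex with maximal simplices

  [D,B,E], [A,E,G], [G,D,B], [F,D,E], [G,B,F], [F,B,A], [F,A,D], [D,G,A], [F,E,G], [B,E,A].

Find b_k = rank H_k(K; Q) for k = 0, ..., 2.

b_0 = 1, b_1 = 0, b_2 = 0.

Order the vertices as A < B < D < E < F < G. Listing each simplex with vertices in this order, K has dimension 2 with simplices:

  0-simplices (6): A, B, D, E, F, G
  1-simplices (15): AB, AD, AE, AF, AG, BD, BE, BF, BG, DE, DF, DG, EF, EG, FG
  2-simplices (10): ABE, ABF, ADF, ADG, AEG, BDE, BDG, BFG, DEF, EFG

Hence C_0 ≅ Z^6, C_1 ≅ Z^15, C_2 ≅ Z^10.

The boundary map ∂_1: C_1 → C_0 sends each edge [p,q] (with p < q) to q − p. For instance
  ∂DE = E − D.
As a 6×15 matrix over Z this has rank 5, with invariant factors (1,1,1,1,1).

The boundary map ∂_2: C_2 → C_1 maps a triangle to the signed sum of its edges. For instance
  ∂BDE = DE − BE + BD,
  ∂EFG = FG − EG + EF.
This gives a 15×10 integer matrix of rank 10; reducing to Smith normal form yields diagonal entries (1,1,1,1,1,1,1,1,1,2).

From H_k ≅ ker(∂_k) / im(∂_{k+1}) we obtain:

  H_0: rank C_0 − rank ∂_1 = 6 − 5 = 1, and the invariant factors of ∂_1 are all 1, so H_0 = Z.
  H_1: rank ker ∂_1 − rank ∂_2 = (15 − 5) − 10 = 0, and ∂_2 has invariant factor 2 > 1, so H_1 = Z_2.
  H_2: rank ker ∂_2 − rank ∂_3 = (10 − 10) − 0 = 0, and there is no ∂_3, so H_2 = 0.

As a check, the Euler characteristic is 6 − 15 + 10 = 1, which agrees with 1 − 0 + 0 = 1.

Hence the Betti numbers are b_0 = 1, b_1 = 0, b_2 = 0.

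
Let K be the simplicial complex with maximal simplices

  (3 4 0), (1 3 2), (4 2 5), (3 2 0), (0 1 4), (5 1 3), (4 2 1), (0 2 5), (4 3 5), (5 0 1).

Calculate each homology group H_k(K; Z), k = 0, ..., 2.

H_0 = Z,  H_1 = Z/2,  H_2 = 0.

Fix the vertex order 0 < 1 < 2 < 3 < 4 < 5 and write every simplex with vertices in increasing order. Then dim K = 2 and the simplices of K are:

  0-simplices (6): [0], [1], [2], [3], [4], [5]
  1-simplices (15): [0,1], [0,2], [0,3], [0,4], [0,5], [1,2], [1,3], [1,4], [1,5], [2,3], [2,4], [2,5], [3,4], [3,5], [4,5]
  2-simplices (10): [0,1,4], [0,1,5], [0,2,3], [0,2,5], [0,3,4], [1,2,3], [1,2,4], [1,3,5], [2,4,5], [3,4,5]

Hence C_0 ≅ Z^6, C_1 ≅ Z^15, C_2 ≅ Z^10.

The boundary map ∂_1: C_1 → C_0 sends each edge [p,q] (with p < q) to q − p. For instance
  ∂[2,5] = [5] − [2].
The resulting 6×15 matrix has rank 5, and its Smith normal form has invariant factors (1,1,1,1,1).

The boundary map ∂_2: C_2 → C_1 sends each 2-simplex [p,q,r] to [q,r] − [p,r] + [p,q]. For instance
  ∂[0,1,5] = [1,5] − [0,5] + [0,1],
  ∂[1,2,3] = [2,3] − [1,3] + [1,2].
This gives a 15×10 integer matrix of rank 10; reducing to Smith normal form yields diagonal entries (1,1,1,1,1,1,1,1,1,2).

Computing H_k = (kernel of ∂_k) / (image of ∂_{k+1}):

  H_0: rank C_0 − rank ∂_1 = 6 − 5 = 1, and the invariant factors of ∂_1 are all 1, so H_0 ≅ Z.
  H_1: rank ker ∂_1 − rank ∂_2 = (15 − 5) − 10 = 0, and ∂_2 has invariant factor 2 > 1, so H_1 ≅ Z/2.
  H_2: rank ker ∂_2 − rank ∂_3 = (10 − 10) − 0 = 0, and there is no ∂_3, so H_2 ≅ 0.

(K is a triangulation of the real projective plane RP^2.)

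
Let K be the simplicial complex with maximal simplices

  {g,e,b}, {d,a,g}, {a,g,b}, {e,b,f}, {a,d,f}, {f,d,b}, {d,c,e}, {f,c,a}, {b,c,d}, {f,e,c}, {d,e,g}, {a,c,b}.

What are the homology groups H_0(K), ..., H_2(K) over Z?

H_0 = Z,  H_1 = Z_2,  H_2 = 0.

Fix the vertex order a < b < c < d < e < f < g and write every simplex with vertices in increasing order. Then dim K = 2 and the simplices of K are:

  0-simplices (7): a, b, c, d, e, f, g
  1-simplices (18): ab, ac, ad, af, ag, bc, bd, be, bf, bg, cd, ce, cf, de, df, dg, ef, eg
  2-simplices (12): abc, abg, acf, adf, adg, bcd, bdf, bef, beg, cde, cef, deg

giving chain groups C_0 ≅ Z^7, C_1 ≅ Z^18, C_2 ≅ Z^12.

Boundary ∂_1: C_1 → C_0 sends each edge [p,q] (with p < q) to q − p. For instance
  ∂ad = d − a.
As a 7×18 matrix over Z this has rank 6, with invariant factors (1,1,1,1,1,1).

The boundary map ∂_2: C_2 → C_1 acts by ∂[p,q,r] = [q,r] − [p,r] + [p,q]. For instance
  ∂acf = cf − af + ac,
  ∂cef = ef − cf + ce.
As a 18×12 matrix over Z this has rank 12, with invariant factors (1,1,1,1,1,1,1,1,1,1,1,2).

From H_k ≅ ker(∂_k) / im(∂_{k+1}) we obtain:

  H_0: rank C_0 − rank ∂_1 = 7 − 6 = 1, and the invariant factors of ∂_1 are all 1, so H_0 ≅ Z.
  H_1: rank ker ∂_1 − rank ∂_2 = (18 − 6) − 12 = 0, and ∂_2 has invariant factor 2 > 1, so H_1 ≅ Z_2.
  H_2: rank ker ∂_2 − rank ∂_3 = (12 − 12) − 0 = 0, and there is no ∂_3, so H_2 ≅ 0.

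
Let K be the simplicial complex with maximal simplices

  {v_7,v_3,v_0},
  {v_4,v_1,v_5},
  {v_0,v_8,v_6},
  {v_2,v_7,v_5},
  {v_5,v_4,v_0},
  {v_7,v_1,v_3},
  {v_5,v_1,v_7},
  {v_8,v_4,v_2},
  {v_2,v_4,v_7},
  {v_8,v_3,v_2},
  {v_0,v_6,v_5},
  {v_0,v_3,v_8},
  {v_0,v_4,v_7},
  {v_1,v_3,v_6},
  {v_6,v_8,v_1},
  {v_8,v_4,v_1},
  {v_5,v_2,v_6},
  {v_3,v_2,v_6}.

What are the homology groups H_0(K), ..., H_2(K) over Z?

Fix the vertex order v_0 < v_1 < v_2 < v_3 < v_4 < v_5 < v_6 < v_7 < v_8 and write every simplex with vertices in increasing order. Then dim K = 2 and the simplices of K are:

  0-simplices (9): [v_0], [v_1], [v_2], [v_3], [v_4], [v_5], [v_6], [v_7], [v_8]
  1-simplices (27): (27 of them)
  2-simplices (18): (18 of them)

giving chain groups C_0 ≅ Z^9, C_1 ≅ Z^27, C_2 ≅ Z^18.

∂_1: C_1 → C_0 is given by ∂[p,q] = [q] − [p]. For instance
  ∂[v_0,v_6] = [v_6] − [v_0].
This gives a 9×27 integer matrix of rank 8; reducing to Smith normal form yields diagonal entries (1,1,1,1,1,1,1,1).

Boundary ∂_2: C_2 → C_1 maps a triangle to the signed sum of its edges. For instance
  ∂[v_1,v_5,v_7] = [v_5,v_7] − [v_1,v_7] + [v_1,v_5],
  ∂[v_0,v_5,v_6] = [v_5,v_6] − [v_0,v_6] + [v_0,v_5].
The 27×18 boundary matrix has rank 18 and Smith normal form diag(1,1,1,1,1,1,1,1,1,1,1,1,1,1,1,1,1,2).

Reading off H_k = ker ∂_k / im ∂_{k+1}:

  H_0: rank C_0 − rank ∂_1 = 9 − 8 = 1, and the invariant factors of ∂_1 are all 1, so H_0 ≅ Z.
  H_1: rank ker ∂_1 − rank ∂_2 = (27 − 8) − 18 = 1, and ∂_2 has invariant factor 2 > 1, so H_1 ≅ Z ⊕ Z_2.
  H_2: rank ker ∂_2 − rank ∂_3 = (18 − 18) − 0 = 0, and there is no ∂_3, so H_2 ≅ 0.

H_0 = Z,  H_1 = Z ⊕ Z_2,  H_2 = 0.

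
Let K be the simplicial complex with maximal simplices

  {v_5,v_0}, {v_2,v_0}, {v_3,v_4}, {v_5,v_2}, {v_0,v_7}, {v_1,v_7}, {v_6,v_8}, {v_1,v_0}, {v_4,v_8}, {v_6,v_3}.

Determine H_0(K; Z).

H_0 ≅ Z^2.

Fix the vertex order v_0 < v_1 < v_2 < v_3 < v_4 < v_5 < v_6 < v_7 < v_8 and write every simplex with vertices in increasing order. Then dim K = 1 and the simplices of K are:

  0-simplices (9): [v_0], [v_1], [v_2], [v_3], [v_4], [v_5], [v_6], [v_7], [v_8]
  1-simplices (10): [v_0,v_1], [v_0,v_2], [v_0,v_5], [v_0,v_7], [v_1,v_7], [v_2,v_5], [v_3,v_4], [v_3,v_6], [v_4,v_8], [v_6,v_8]

giving chain groups C_0 ≅ Z^9, C_1 ≅ Z^10.

The boundary map ∂_1: C_1 → C_0 sends each edge [p,q] (with p < q) to q − p.
As a 9×10 matrix over Z this has rank 7, with invariant factors (1,1,1,1,1,1,1).

Computing H_k = (kernel of ∂_k) / (image of ∂_{k+1}):

  H_0: rank C_0 − rank ∂_1 = 9 − 7 = 2, and the invariant factors of ∂_1 are all 1, so H_0 = Z^2.

(K is a triangulation of the disjoint union of a wedge of 2 circles and the circle S^1.)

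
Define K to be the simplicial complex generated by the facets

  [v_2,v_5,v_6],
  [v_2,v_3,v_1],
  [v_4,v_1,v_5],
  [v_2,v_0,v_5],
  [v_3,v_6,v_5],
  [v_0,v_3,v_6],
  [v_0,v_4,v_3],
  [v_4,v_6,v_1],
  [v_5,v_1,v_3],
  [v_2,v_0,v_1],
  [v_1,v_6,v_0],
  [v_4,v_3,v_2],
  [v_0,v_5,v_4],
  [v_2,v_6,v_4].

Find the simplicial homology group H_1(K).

H_1 ≅ Z^2.

We work with the vertex ordering v_0 < v_1 < v_2 < v_3 < v_4 < v_5 < v_6. The simplices of K, each written with vertices in increasing order, are:

  0-simplices (7): [v_0], [v_1], [v_2], [v_3], [v_4], [v_5], [v_6]
  1-simplices (21): (21 of them)
  2-simplices (14): (14 of them)

so the chain groups are C_0 ≅ Z^7, C_1 ≅ Z^21, C_2 ≅ Z^14.

∂_1: C_1 → C_0 maps an edge to its endpoints' difference, ∂[p,q] = q − p. For instance
  ∂[v_0,v_3] = [v_3] − [v_0].
This gives a 7×21 integer matrix of rank 6; reducing to Smith normal form yields diagonal entries (1,1,1,1,1,1).

∂_2: C_2 → C_1 maps a triangle to the signed sum of its edges. For instance
  ∂[v_0,v_3,v_4] = [v_3,v_4] − [v_0,v_4] + [v_0,v_3],
  ∂[v_2,v_5,v_6] = [v_5,v_6] − [v_2,v_6] + [v_2,v_5].
The resulting 21×14 matrix has rank 13, and its Smith normal form has invariant factors (1,1,1,1,1,1,1,1,1,1,1,1,1).

Reading off H_k = ker ∂_k / im ∂_{k+1}:

  H_1: rank ker ∂_1 − rank ∂_2 = (21 − 6) − 13 = 2, and the invariant factors of ∂_2 are all 1, so H_1 = Z^2.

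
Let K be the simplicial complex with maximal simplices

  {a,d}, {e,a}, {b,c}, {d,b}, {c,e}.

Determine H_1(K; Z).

Take the total order a < b < c < d < e on the vertex set. Then K (dimension 1) consists of the simplices:

  0-simplices (5): a, b, c, d, e
  1-simplices (5): ad, ae, bc, bd, ce

Hence C_0 ≅ Z^5, C_1 ≅ Z^5.

The boundary map ∂_1: C_1 → C_0 sends each edge [p,q] (with p < q) to q − p. For instance
  ∂ad = d − a.
As a 5×5 matrix over Z this has rank 4, with invariant factors (1,1,1,1).

Now H_k = ker ∂_k / im ∂_{k+1}, so:

  H_1: rank ker ∂_1 − rank ∂_2 = (5 − 4) − 0 = 1, and there is no ∂_2, so H_1 = Z.

H_1 ≅ Z.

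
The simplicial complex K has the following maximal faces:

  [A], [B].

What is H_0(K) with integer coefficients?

Take the total order A < B on the vertex set. Then K (dimension 0) consists of the simplices:

  0-simplices (2): A, B

so the chain groups are C_0 ≅ Z^2.

Reading off H_k = ker ∂_k / im ∂_{k+1}:

  H_0: rank C_0 − rank ∂_1 = 2 − 0 = 2, and there is no ∂_1, so H_0 ≅ Z^2.

(K is a triangulation of a set of 2 points.)

H_0 ≅ Z^2.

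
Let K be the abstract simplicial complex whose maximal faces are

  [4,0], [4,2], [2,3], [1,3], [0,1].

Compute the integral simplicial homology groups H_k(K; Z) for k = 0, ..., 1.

Take the total order 0 < 1 < 2 < 3 < 4 on the vertex set. Then K (dimension 1) consists of the simplices:

  0-simplices (5): [0], [1], [2], [3], [4]
  1-simplices (5): [0,1], [0,4], [1,3], [2,3], [2,4]

giving chain groups C_0 ≅ Z^5, C_1 ≅ Z^5.

∂_1: C_1 → C_0 is given by ∂[p,q] = [q] − [p].
This gives a 5×5 integer matrix of rank 4; reducing to Smith normal form yields diagonal entries (1,1,1,1).

From H_k ≅ ker(∂_k) / im(∂_{k+1}) we obtain:

  H_0: rank C_0 − rank ∂_1 = 5 − 4 = 1, and the invariant factors of ∂_1 are all 1, so H_0 = Z.
  H_1: rank ker ∂_1 − rank ∂_2 = (5 − 4) − 0 = 1, and there is no ∂_2, so H_1 = Z.

As a check, the Euler characteristic is 5 − 5 = 0, which agrees with 1 − 1 = 0.
(K is a triangulation of the circle S^1.)

H_0 = Z,  H_1 = Z.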